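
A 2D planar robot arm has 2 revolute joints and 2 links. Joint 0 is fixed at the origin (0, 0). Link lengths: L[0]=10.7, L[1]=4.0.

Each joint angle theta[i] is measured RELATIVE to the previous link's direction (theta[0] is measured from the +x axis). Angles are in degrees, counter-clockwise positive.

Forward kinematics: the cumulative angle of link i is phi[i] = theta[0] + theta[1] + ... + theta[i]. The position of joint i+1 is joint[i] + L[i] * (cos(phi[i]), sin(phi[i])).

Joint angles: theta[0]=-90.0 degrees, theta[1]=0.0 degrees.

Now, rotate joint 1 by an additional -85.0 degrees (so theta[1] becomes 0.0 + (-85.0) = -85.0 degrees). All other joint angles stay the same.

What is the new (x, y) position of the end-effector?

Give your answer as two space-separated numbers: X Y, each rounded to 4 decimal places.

Answer: -3.9848 -11.0486

Derivation:
joint[0] = (0.0000, 0.0000)  (base)
link 0: phi[0] = -90 = -90 deg
  cos(-90 deg) = 0.0000, sin(-90 deg) = -1.0000
  joint[1] = (0.0000, 0.0000) + 10.7 * (0.0000, -1.0000) = (0.0000 + 0.0000, 0.0000 + -10.7000) = (0.0000, -10.7000)
link 1: phi[1] = -90 + -85 = -175 deg
  cos(-175 deg) = -0.9962, sin(-175 deg) = -0.0872
  joint[2] = (0.0000, -10.7000) + 4 * (-0.9962, -0.0872) = (0.0000 + -3.9848, -10.7000 + -0.3486) = (-3.9848, -11.0486)
End effector: (-3.9848, -11.0486)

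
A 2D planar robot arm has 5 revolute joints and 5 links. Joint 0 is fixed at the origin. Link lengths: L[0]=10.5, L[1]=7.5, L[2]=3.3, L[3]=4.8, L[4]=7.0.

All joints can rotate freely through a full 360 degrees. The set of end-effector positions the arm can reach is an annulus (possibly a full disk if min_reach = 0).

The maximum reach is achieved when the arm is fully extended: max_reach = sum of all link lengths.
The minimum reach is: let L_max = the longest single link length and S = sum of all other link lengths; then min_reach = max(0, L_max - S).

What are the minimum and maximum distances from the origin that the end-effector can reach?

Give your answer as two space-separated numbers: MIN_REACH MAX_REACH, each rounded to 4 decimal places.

Answer: 0.0000 33.1000

Derivation:
Link lengths: [10.5, 7.5, 3.3, 4.8, 7.0]
max_reach = 10.5 + 7.5 + 3.3 + 4.8 + 7 = 33.1
L_max = max([10.5, 7.5, 3.3, 4.8, 7.0]) = 10.5
S (sum of others) = 33.1 - 10.5 = 22.6
min_reach = max(0, 10.5 - 22.6) = max(0, -12.1) = 0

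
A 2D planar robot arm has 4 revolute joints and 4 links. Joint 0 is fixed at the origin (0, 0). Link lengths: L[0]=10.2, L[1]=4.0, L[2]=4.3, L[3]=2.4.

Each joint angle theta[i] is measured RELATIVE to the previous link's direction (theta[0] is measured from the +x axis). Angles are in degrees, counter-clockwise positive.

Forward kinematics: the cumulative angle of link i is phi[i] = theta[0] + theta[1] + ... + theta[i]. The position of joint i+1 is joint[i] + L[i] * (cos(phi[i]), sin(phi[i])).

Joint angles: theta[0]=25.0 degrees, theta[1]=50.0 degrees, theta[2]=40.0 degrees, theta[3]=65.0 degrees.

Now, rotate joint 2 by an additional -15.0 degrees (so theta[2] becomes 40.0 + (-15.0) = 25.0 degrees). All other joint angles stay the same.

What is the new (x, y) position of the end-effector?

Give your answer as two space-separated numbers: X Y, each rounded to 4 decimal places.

Answer: 7.2147 13.0302

Derivation:
joint[0] = (0.0000, 0.0000)  (base)
link 0: phi[0] = 25 = 25 deg
  cos(25 deg) = 0.9063, sin(25 deg) = 0.4226
  joint[1] = (0.0000, 0.0000) + 10.2 * (0.9063, 0.4226) = (0.0000 + 9.2443, 0.0000 + 4.3107) = (9.2443, 4.3107)
link 1: phi[1] = 25 + 50 = 75 deg
  cos(75 deg) = 0.2588, sin(75 deg) = 0.9659
  joint[2] = (9.2443, 4.3107) + 4 * (0.2588, 0.9659) = (9.2443 + 1.0353, 4.3107 + 3.8637) = (10.2796, 8.1744)
link 2: phi[2] = 25 + 50 + 25 = 100 deg
  cos(100 deg) = -0.1736, sin(100 deg) = 0.9848
  joint[3] = (10.2796, 8.1744) + 4.3 * (-0.1736, 0.9848) = (10.2796 + -0.7467, 8.1744 + 4.2347) = (9.5329, 12.4091)
link 3: phi[3] = 25 + 50 + 25 + 65 = 165 deg
  cos(165 deg) = -0.9659, sin(165 deg) = 0.2588
  joint[4] = (9.5329, 12.4091) + 2.4 * (-0.9659, 0.2588) = (9.5329 + -2.3182, 12.4091 + 0.6212) = (7.2147, 13.0302)
End effector: (7.2147, 13.0302)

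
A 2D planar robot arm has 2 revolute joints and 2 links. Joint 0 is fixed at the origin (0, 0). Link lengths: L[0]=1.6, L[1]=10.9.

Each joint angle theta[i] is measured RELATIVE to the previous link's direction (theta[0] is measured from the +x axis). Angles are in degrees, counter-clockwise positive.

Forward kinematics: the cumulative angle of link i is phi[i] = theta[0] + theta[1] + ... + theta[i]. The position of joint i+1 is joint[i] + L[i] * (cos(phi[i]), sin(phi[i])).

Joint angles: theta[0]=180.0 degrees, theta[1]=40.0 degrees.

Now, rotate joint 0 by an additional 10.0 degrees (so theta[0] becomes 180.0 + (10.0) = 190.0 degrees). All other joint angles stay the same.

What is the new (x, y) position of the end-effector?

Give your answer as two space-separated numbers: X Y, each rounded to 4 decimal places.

joint[0] = (0.0000, 0.0000)  (base)
link 0: phi[0] = 190 = 190 deg
  cos(190 deg) = -0.9848, sin(190 deg) = -0.1736
  joint[1] = (0.0000, 0.0000) + 1.6 * (-0.9848, -0.1736) = (0.0000 + -1.5757, 0.0000 + -0.2778) = (-1.5757, -0.2778)
link 1: phi[1] = 190 + 40 = 230 deg
  cos(230 deg) = -0.6428, sin(230 deg) = -0.7660
  joint[2] = (-1.5757, -0.2778) + 10.9 * (-0.6428, -0.7660) = (-1.5757 + -7.0064, -0.2778 + -8.3499) = (-8.5821, -8.6277)
End effector: (-8.5821, -8.6277)

Answer: -8.5821 -8.6277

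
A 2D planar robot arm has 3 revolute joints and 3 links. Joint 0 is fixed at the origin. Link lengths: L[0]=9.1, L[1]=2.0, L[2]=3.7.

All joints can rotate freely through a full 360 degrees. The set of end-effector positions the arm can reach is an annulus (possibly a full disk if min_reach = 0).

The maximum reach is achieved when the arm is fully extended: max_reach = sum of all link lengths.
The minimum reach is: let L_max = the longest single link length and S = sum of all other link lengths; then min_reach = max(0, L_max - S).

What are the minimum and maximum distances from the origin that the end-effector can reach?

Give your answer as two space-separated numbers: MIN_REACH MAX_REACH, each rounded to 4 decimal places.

Answer: 3.4000 14.8000

Derivation:
Link lengths: [9.1, 2.0, 3.7]
max_reach = 9.1 + 2 + 3.7 = 14.8
L_max = max([9.1, 2.0, 3.7]) = 9.1
S (sum of others) = 14.8 - 9.1 = 5.7
min_reach = max(0, 9.1 - 5.7) = max(0, 3.4) = 3.4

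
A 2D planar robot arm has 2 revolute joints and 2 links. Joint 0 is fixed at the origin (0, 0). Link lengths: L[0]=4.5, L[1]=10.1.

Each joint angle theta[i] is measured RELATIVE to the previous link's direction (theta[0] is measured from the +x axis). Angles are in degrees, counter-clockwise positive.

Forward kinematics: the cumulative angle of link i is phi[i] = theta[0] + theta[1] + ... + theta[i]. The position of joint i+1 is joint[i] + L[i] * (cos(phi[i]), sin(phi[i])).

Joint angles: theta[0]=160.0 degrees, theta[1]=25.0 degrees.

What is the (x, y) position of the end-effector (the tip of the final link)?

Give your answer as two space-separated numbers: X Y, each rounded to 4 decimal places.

Answer: -14.2902 0.6588

Derivation:
joint[0] = (0.0000, 0.0000)  (base)
link 0: phi[0] = 160 = 160 deg
  cos(160 deg) = -0.9397, sin(160 deg) = 0.3420
  joint[1] = (0.0000, 0.0000) + 4.5 * (-0.9397, 0.3420) = (0.0000 + -4.2286, 0.0000 + 1.5391) = (-4.2286, 1.5391)
link 1: phi[1] = 160 + 25 = 185 deg
  cos(185 deg) = -0.9962, sin(185 deg) = -0.0872
  joint[2] = (-4.2286, 1.5391) + 10.1 * (-0.9962, -0.0872) = (-4.2286 + -10.0616, 1.5391 + -0.8803) = (-14.2902, 0.6588)
End effector: (-14.2902, 0.6588)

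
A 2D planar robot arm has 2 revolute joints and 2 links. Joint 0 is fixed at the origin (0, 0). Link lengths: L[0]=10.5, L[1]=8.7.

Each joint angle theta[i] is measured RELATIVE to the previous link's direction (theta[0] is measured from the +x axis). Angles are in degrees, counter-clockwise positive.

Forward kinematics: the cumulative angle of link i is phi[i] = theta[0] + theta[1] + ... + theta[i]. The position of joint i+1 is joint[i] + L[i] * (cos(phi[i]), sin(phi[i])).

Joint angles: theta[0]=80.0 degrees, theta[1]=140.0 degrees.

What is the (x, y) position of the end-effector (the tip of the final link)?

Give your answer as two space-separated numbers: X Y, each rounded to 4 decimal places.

Answer: -4.8413 4.7482

Derivation:
joint[0] = (0.0000, 0.0000)  (base)
link 0: phi[0] = 80 = 80 deg
  cos(80 deg) = 0.1736, sin(80 deg) = 0.9848
  joint[1] = (0.0000, 0.0000) + 10.5 * (0.1736, 0.9848) = (0.0000 + 1.8233, 0.0000 + 10.3405) = (1.8233, 10.3405)
link 1: phi[1] = 80 + 140 = 220 deg
  cos(220 deg) = -0.7660, sin(220 deg) = -0.6428
  joint[2] = (1.8233, 10.3405) + 8.7 * (-0.7660, -0.6428) = (1.8233 + -6.6646, 10.3405 + -5.5923) = (-4.8413, 4.7482)
End effector: (-4.8413, 4.7482)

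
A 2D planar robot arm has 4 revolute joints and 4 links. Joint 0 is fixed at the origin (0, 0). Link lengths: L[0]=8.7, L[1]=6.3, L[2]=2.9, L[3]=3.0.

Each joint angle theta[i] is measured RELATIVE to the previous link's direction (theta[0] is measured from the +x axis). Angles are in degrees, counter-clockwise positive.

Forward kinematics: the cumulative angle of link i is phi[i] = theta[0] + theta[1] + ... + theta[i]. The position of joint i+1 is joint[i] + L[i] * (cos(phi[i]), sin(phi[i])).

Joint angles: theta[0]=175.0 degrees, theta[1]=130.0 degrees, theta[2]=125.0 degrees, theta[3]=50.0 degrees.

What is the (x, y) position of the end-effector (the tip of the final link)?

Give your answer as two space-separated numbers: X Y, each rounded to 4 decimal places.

Answer: -5.5615 0.9208

Derivation:
joint[0] = (0.0000, 0.0000)  (base)
link 0: phi[0] = 175 = 175 deg
  cos(175 deg) = -0.9962, sin(175 deg) = 0.0872
  joint[1] = (0.0000, 0.0000) + 8.7 * (-0.9962, 0.0872) = (0.0000 + -8.6669, 0.0000 + 0.7583) = (-8.6669, 0.7583)
link 1: phi[1] = 175 + 130 = 305 deg
  cos(305 deg) = 0.5736, sin(305 deg) = -0.8192
  joint[2] = (-8.6669, 0.7583) + 6.3 * (0.5736, -0.8192) = (-8.6669 + 3.6135, 0.7583 + -5.1607) = (-5.0534, -4.4024)
link 2: phi[2] = 175 + 130 + 125 = 430 deg
  cos(430 deg) = 0.3420, sin(430 deg) = 0.9397
  joint[3] = (-5.0534, -4.4024) + 2.9 * (0.3420, 0.9397) = (-5.0534 + 0.9919, -4.4024 + 2.7251) = (-4.0615, -1.6773)
link 3: phi[3] = 175 + 130 + 125 + 50 = 480 deg
  cos(480 deg) = -0.5000, sin(480 deg) = 0.8660
  joint[4] = (-4.0615, -1.6773) + 3 * (-0.5000, 0.8660) = (-4.0615 + -1.5000, -1.6773 + 2.5981) = (-5.5615, 0.9208)
End effector: (-5.5615, 0.9208)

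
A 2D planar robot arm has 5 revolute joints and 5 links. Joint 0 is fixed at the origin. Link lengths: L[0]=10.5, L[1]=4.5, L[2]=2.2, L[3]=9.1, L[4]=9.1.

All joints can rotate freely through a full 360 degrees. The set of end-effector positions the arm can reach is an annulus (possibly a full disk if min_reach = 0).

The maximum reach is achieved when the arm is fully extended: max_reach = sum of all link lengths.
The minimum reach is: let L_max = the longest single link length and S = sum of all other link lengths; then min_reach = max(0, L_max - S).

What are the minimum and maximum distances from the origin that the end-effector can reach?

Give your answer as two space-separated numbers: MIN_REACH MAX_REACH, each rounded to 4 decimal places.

Link lengths: [10.5, 4.5, 2.2, 9.1, 9.1]
max_reach = 10.5 + 4.5 + 2.2 + 9.1 + 9.1 = 35.4
L_max = max([10.5, 4.5, 2.2, 9.1, 9.1]) = 10.5
S (sum of others) = 35.4 - 10.5 = 24.9
min_reach = max(0, 10.5 - 24.9) = max(0, -14.4) = 0

Answer: 0.0000 35.4000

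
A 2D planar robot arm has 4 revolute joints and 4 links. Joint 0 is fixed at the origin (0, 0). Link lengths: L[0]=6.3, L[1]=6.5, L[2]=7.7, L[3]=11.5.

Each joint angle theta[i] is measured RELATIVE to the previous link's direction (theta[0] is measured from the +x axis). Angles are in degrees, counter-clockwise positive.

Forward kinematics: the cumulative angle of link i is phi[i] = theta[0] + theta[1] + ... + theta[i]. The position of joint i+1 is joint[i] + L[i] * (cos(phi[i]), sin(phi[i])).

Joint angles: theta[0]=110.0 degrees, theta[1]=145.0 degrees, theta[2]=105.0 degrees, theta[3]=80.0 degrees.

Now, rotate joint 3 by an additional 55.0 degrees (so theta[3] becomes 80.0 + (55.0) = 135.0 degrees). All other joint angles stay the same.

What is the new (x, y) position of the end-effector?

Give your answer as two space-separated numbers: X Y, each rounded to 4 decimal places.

Answer: -4.2688 7.7733

Derivation:
joint[0] = (0.0000, 0.0000)  (base)
link 0: phi[0] = 110 = 110 deg
  cos(110 deg) = -0.3420, sin(110 deg) = 0.9397
  joint[1] = (0.0000, 0.0000) + 6.3 * (-0.3420, 0.9397) = (0.0000 + -2.1547, 0.0000 + 5.9201) = (-2.1547, 5.9201)
link 1: phi[1] = 110 + 145 = 255 deg
  cos(255 deg) = -0.2588, sin(255 deg) = -0.9659
  joint[2] = (-2.1547, 5.9201) + 6.5 * (-0.2588, -0.9659) = (-2.1547 + -1.6823, 5.9201 + -6.2785) = (-3.8371, -0.3585)
link 2: phi[2] = 110 + 145 + 105 = 360 deg
  cos(360 deg) = 1.0000, sin(360 deg) = -0.0000
  joint[3] = (-3.8371, -0.3585) + 7.7 * (1.0000, -0.0000) = (-3.8371 + 7.7000, -0.3585 + -0.0000) = (3.8629, -0.3585)
link 3: phi[3] = 110 + 145 + 105 + 135 = 495 deg
  cos(495 deg) = -0.7071, sin(495 deg) = 0.7071
  joint[4] = (3.8629, -0.3585) + 11.5 * (-0.7071, 0.7071) = (3.8629 + -8.1317, -0.3585 + 8.1317) = (-4.2688, 7.7733)
End effector: (-4.2688, 7.7733)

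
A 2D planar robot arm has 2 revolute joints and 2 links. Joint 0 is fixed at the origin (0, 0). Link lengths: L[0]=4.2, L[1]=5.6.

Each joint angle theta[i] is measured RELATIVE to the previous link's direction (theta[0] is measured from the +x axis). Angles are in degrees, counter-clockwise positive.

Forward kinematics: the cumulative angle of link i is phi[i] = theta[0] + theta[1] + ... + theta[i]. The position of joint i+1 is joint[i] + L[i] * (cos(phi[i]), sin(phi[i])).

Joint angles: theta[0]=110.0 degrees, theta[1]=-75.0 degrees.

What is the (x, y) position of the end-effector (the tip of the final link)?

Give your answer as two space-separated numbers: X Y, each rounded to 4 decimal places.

joint[0] = (0.0000, 0.0000)  (base)
link 0: phi[0] = 110 = 110 deg
  cos(110 deg) = -0.3420, sin(110 deg) = 0.9397
  joint[1] = (0.0000, 0.0000) + 4.2 * (-0.3420, 0.9397) = (0.0000 + -1.4365, 0.0000 + 3.9467) = (-1.4365, 3.9467)
link 1: phi[1] = 110 + -75 = 35 deg
  cos(35 deg) = 0.8192, sin(35 deg) = 0.5736
  joint[2] = (-1.4365, 3.9467) + 5.6 * (0.8192, 0.5736) = (-1.4365 + 4.5873, 3.9467 + 3.2120) = (3.1508, 7.1587)
End effector: (3.1508, 7.1587)

Answer: 3.1508 7.1587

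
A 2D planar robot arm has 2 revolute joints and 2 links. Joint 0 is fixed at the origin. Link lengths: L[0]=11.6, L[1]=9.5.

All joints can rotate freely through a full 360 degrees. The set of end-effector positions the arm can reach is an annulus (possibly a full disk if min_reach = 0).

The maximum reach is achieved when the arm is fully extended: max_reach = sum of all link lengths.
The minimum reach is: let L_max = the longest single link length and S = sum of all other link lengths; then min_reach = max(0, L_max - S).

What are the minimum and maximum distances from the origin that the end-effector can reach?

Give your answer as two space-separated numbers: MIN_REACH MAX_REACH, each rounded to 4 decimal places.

Link lengths: [11.6, 9.5]
max_reach = 11.6 + 9.5 = 21.1
L_max = max([11.6, 9.5]) = 11.6
S (sum of others) = 21.1 - 11.6 = 9.5
min_reach = max(0, 11.6 - 9.5) = max(0, 2.1) = 2.1

Answer: 2.1000 21.1000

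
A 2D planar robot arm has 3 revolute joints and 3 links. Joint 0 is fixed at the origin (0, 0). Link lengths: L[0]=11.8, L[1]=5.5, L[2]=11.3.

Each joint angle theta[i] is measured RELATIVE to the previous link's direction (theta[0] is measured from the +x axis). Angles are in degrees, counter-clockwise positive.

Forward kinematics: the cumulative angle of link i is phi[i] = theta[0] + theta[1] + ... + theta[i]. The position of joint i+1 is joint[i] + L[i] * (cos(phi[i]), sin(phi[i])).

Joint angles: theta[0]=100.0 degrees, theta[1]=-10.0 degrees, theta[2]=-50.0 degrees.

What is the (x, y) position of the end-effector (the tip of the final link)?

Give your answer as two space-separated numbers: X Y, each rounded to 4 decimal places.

Answer: 6.6073 24.3842

Derivation:
joint[0] = (0.0000, 0.0000)  (base)
link 0: phi[0] = 100 = 100 deg
  cos(100 deg) = -0.1736, sin(100 deg) = 0.9848
  joint[1] = (0.0000, 0.0000) + 11.8 * (-0.1736, 0.9848) = (0.0000 + -2.0490, 0.0000 + 11.6207) = (-2.0490, 11.6207)
link 1: phi[1] = 100 + -10 = 90 deg
  cos(90 deg) = 0.0000, sin(90 deg) = 1.0000
  joint[2] = (-2.0490, 11.6207) + 5.5 * (0.0000, 1.0000) = (-2.0490 + 0.0000, 11.6207 + 5.5000) = (-2.0490, 17.1207)
link 2: phi[2] = 100 + -10 + -50 = 40 deg
  cos(40 deg) = 0.7660, sin(40 deg) = 0.6428
  joint[3] = (-2.0490, 17.1207) + 11.3 * (0.7660, 0.6428) = (-2.0490 + 8.6563, 17.1207 + 7.2635) = (6.6073, 24.3842)
End effector: (6.6073, 24.3842)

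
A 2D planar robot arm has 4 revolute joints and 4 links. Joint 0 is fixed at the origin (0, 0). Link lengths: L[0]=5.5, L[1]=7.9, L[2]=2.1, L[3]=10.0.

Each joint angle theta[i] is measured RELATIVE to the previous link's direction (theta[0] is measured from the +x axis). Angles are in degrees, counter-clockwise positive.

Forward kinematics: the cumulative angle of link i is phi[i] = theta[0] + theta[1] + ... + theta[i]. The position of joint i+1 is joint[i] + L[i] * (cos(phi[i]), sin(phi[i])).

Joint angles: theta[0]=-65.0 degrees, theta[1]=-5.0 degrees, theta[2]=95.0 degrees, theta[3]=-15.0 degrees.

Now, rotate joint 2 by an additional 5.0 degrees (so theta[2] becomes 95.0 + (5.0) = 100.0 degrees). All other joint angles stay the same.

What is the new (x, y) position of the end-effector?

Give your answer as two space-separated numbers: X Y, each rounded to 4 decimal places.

Answer: 16.5043 -8.7701

Derivation:
joint[0] = (0.0000, 0.0000)  (base)
link 0: phi[0] = -65 = -65 deg
  cos(-65 deg) = 0.4226, sin(-65 deg) = -0.9063
  joint[1] = (0.0000, 0.0000) + 5.5 * (0.4226, -0.9063) = (0.0000 + 2.3244, 0.0000 + -4.9847) = (2.3244, -4.9847)
link 1: phi[1] = -65 + -5 = -70 deg
  cos(-70 deg) = 0.3420, sin(-70 deg) = -0.9397
  joint[2] = (2.3244, -4.9847) + 7.9 * (0.3420, -0.9397) = (2.3244 + 2.7020, -4.9847 + -7.4236) = (5.0264, -12.4083)
link 2: phi[2] = -65 + -5 + 100 = 30 deg
  cos(30 deg) = 0.8660, sin(30 deg) = 0.5000
  joint[3] = (5.0264, -12.4083) + 2.1 * (0.8660, 0.5000) = (5.0264 + 1.8187, -12.4083 + 1.0500) = (6.8450, -11.3583)
link 3: phi[3] = -65 + -5 + 100 + -15 = 15 deg
  cos(15 deg) = 0.9659, sin(15 deg) = 0.2588
  joint[4] = (6.8450, -11.3583) + 10 * (0.9659, 0.2588) = (6.8450 + 9.6593, -11.3583 + 2.5882) = (16.5043, -8.7701)
End effector: (16.5043, -8.7701)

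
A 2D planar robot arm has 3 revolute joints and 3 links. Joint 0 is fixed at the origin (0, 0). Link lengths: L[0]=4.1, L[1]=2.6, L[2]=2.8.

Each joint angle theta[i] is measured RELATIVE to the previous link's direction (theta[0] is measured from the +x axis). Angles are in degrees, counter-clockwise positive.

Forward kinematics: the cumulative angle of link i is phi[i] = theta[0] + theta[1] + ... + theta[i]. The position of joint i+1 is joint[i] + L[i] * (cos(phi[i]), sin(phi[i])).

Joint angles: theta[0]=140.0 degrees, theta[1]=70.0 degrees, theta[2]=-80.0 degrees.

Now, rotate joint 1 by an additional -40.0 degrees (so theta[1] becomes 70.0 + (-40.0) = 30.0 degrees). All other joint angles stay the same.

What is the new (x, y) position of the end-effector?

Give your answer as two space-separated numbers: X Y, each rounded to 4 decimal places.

Answer: -5.7013 5.8869

Derivation:
joint[0] = (0.0000, 0.0000)  (base)
link 0: phi[0] = 140 = 140 deg
  cos(140 deg) = -0.7660, sin(140 deg) = 0.6428
  joint[1] = (0.0000, 0.0000) + 4.1 * (-0.7660, 0.6428) = (0.0000 + -3.1408, 0.0000 + 2.6354) = (-3.1408, 2.6354)
link 1: phi[1] = 140 + 30 = 170 deg
  cos(170 deg) = -0.9848, sin(170 deg) = 0.1736
  joint[2] = (-3.1408, 2.6354) + 2.6 * (-0.9848, 0.1736) = (-3.1408 + -2.5605, 2.6354 + 0.4515) = (-5.7013, 3.0869)
link 2: phi[2] = 140 + 30 + -80 = 90 deg
  cos(90 deg) = 0.0000, sin(90 deg) = 1.0000
  joint[3] = (-5.7013, 3.0869) + 2.8 * (0.0000, 1.0000) = (-5.7013 + 0.0000, 3.0869 + 2.8000) = (-5.7013, 5.8869)
End effector: (-5.7013, 5.8869)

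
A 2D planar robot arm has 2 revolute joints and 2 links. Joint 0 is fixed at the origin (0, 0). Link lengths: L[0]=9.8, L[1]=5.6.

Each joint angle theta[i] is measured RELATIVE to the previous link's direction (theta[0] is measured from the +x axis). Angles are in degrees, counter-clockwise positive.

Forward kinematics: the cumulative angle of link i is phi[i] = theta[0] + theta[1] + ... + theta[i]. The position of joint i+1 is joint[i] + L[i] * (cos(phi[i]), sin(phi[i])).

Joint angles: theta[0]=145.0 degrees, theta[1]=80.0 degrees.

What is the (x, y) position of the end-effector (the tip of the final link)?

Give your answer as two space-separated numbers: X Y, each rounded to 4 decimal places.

Answer: -11.9875 1.6613

Derivation:
joint[0] = (0.0000, 0.0000)  (base)
link 0: phi[0] = 145 = 145 deg
  cos(145 deg) = -0.8192, sin(145 deg) = 0.5736
  joint[1] = (0.0000, 0.0000) + 9.8 * (-0.8192, 0.5736) = (0.0000 + -8.0277, 0.0000 + 5.6210) = (-8.0277, 5.6210)
link 1: phi[1] = 145 + 80 = 225 deg
  cos(225 deg) = -0.7071, sin(225 deg) = -0.7071
  joint[2] = (-8.0277, 5.6210) + 5.6 * (-0.7071, -0.7071) = (-8.0277 + -3.9598, 5.6210 + -3.9598) = (-11.9875, 1.6613)
End effector: (-11.9875, 1.6613)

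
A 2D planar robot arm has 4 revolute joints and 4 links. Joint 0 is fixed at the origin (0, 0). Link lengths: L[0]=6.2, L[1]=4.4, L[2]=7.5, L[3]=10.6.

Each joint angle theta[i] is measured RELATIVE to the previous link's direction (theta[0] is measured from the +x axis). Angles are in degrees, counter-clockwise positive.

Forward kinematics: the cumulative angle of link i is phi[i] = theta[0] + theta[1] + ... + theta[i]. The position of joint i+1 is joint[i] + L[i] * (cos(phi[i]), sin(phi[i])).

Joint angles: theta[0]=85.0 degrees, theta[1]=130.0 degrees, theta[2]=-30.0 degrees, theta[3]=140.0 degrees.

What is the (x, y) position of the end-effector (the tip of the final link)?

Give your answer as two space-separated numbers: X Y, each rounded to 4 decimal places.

joint[0] = (0.0000, 0.0000)  (base)
link 0: phi[0] = 85 = 85 deg
  cos(85 deg) = 0.0872, sin(85 deg) = 0.9962
  joint[1] = (0.0000, 0.0000) + 6.2 * (0.0872, 0.9962) = (0.0000 + 0.5404, 0.0000 + 6.1764) = (0.5404, 6.1764)
link 1: phi[1] = 85 + 130 = 215 deg
  cos(215 deg) = -0.8192, sin(215 deg) = -0.5736
  joint[2] = (0.5404, 6.1764) + 4.4 * (-0.8192, -0.5736) = (0.5404 + -3.6043, 6.1764 + -2.5237) = (-3.0639, 3.6527)
link 2: phi[2] = 85 + 130 + -30 = 185 deg
  cos(185 deg) = -0.9962, sin(185 deg) = -0.0872
  joint[3] = (-3.0639, 3.6527) + 7.5 * (-0.9962, -0.0872) = (-3.0639 + -7.4715, 3.6527 + -0.6537) = (-10.5354, 2.9990)
link 3: phi[3] = 85 + 130 + -30 + 140 = 325 deg
  cos(325 deg) = 0.8192, sin(325 deg) = -0.5736
  joint[4] = (-10.5354, 2.9990) + 10.6 * (0.8192, -0.5736) = (-10.5354 + 8.6830, 2.9990 + -6.0799) = (-1.8524, -3.0809)
End effector: (-1.8524, -3.0809)

Answer: -1.8524 -3.0809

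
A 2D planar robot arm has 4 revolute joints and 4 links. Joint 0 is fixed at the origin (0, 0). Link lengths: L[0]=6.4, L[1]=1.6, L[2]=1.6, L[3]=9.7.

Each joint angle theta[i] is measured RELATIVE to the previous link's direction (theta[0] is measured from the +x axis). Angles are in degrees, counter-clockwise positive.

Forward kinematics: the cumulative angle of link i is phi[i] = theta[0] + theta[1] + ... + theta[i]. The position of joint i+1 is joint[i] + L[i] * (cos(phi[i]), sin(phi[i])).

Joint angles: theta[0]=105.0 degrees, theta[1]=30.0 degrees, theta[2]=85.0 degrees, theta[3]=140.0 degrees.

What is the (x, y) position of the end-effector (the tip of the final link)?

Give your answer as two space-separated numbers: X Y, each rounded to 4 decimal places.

joint[0] = (0.0000, 0.0000)  (base)
link 0: phi[0] = 105 = 105 deg
  cos(105 deg) = -0.2588, sin(105 deg) = 0.9659
  joint[1] = (0.0000, 0.0000) + 6.4 * (-0.2588, 0.9659) = (0.0000 + -1.6564, 0.0000 + 6.1819) = (-1.6564, 6.1819)
link 1: phi[1] = 105 + 30 = 135 deg
  cos(135 deg) = -0.7071, sin(135 deg) = 0.7071
  joint[2] = (-1.6564, 6.1819) + 1.6 * (-0.7071, 0.7071) = (-1.6564 + -1.1314, 6.1819 + 1.1314) = (-2.7878, 7.3133)
link 2: phi[2] = 105 + 30 + 85 = 220 deg
  cos(220 deg) = -0.7660, sin(220 deg) = -0.6428
  joint[3] = (-2.7878, 7.3133) + 1.6 * (-0.7660, -0.6428) = (-2.7878 + -1.2257, 7.3133 + -1.0285) = (-4.0135, 6.2848)
link 3: phi[3] = 105 + 30 + 85 + 140 = 360 deg
  cos(360 deg) = 1.0000, sin(360 deg) = -0.0000
  joint[4] = (-4.0135, 6.2848) + 9.7 * (1.0000, -0.0000) = (-4.0135 + 9.7000, 6.2848 + -0.0000) = (5.6865, 6.2848)
End effector: (5.6865, 6.2848)

Answer: 5.6865 6.2848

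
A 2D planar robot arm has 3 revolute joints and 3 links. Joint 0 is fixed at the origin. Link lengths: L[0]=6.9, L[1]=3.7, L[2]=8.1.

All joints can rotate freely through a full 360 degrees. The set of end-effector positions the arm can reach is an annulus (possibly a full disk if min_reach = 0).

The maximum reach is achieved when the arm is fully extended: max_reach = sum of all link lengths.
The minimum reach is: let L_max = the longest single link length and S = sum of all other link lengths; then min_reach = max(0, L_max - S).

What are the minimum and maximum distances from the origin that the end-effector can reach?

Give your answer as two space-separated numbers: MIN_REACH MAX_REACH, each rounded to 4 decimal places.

Link lengths: [6.9, 3.7, 8.1]
max_reach = 6.9 + 3.7 + 8.1 = 18.7
L_max = max([6.9, 3.7, 8.1]) = 8.1
S (sum of others) = 18.7 - 8.1 = 10.6
min_reach = max(0, 8.1 - 10.6) = max(0, -2.5) = 0

Answer: 0.0000 18.7000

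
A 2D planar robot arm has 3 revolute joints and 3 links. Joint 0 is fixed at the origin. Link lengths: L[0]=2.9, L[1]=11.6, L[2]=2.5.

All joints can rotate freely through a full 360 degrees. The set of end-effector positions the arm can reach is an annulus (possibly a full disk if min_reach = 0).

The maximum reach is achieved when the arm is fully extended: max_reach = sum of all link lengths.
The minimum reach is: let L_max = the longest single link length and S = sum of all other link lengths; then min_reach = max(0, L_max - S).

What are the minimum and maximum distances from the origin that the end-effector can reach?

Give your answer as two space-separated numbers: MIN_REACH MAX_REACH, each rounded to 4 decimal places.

Answer: 6.2000 17.0000

Derivation:
Link lengths: [2.9, 11.6, 2.5]
max_reach = 2.9 + 11.6 + 2.5 = 17
L_max = max([2.9, 11.6, 2.5]) = 11.6
S (sum of others) = 17 - 11.6 = 5.4
min_reach = max(0, 11.6 - 5.4) = max(0, 6.2) = 6.2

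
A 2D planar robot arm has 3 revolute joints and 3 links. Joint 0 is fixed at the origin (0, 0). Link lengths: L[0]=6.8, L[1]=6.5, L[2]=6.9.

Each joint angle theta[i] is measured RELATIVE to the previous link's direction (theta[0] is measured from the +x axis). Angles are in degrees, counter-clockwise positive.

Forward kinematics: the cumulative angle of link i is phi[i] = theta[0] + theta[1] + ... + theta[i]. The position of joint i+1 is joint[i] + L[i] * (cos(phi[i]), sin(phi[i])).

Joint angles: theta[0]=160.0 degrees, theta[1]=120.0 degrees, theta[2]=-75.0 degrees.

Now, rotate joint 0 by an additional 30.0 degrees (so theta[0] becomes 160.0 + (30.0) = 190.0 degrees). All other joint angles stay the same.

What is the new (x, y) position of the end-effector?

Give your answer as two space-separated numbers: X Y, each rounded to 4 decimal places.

joint[0] = (0.0000, 0.0000)  (base)
link 0: phi[0] = 190 = 190 deg
  cos(190 deg) = -0.9848, sin(190 deg) = -0.1736
  joint[1] = (0.0000, 0.0000) + 6.8 * (-0.9848, -0.1736) = (0.0000 + -6.6967, 0.0000 + -1.1808) = (-6.6967, -1.1808)
link 1: phi[1] = 190 + 120 = 310 deg
  cos(310 deg) = 0.6428, sin(310 deg) = -0.7660
  joint[2] = (-6.6967, -1.1808) + 6.5 * (0.6428, -0.7660) = (-6.6967 + 4.1781, -1.1808 + -4.9793) = (-2.5186, -6.1601)
link 2: phi[2] = 190 + 120 + -75 = 235 deg
  cos(235 deg) = -0.5736, sin(235 deg) = -0.8192
  joint[3] = (-2.5186, -6.1601) + 6.9 * (-0.5736, -0.8192) = (-2.5186 + -3.9577, -6.1601 + -5.6521) = (-6.4763, -11.8122)
End effector: (-6.4763, -11.8122)

Answer: -6.4763 -11.8122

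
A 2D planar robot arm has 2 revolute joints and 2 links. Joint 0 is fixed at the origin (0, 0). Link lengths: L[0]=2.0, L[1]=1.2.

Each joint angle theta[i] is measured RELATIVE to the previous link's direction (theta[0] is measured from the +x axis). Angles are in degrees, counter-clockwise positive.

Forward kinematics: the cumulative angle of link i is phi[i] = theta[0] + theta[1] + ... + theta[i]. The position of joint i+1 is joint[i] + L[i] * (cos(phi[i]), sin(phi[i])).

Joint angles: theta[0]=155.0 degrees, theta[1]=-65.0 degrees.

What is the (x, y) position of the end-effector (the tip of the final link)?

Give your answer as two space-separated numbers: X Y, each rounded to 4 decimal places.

Answer: -1.8126 2.0452

Derivation:
joint[0] = (0.0000, 0.0000)  (base)
link 0: phi[0] = 155 = 155 deg
  cos(155 deg) = -0.9063, sin(155 deg) = 0.4226
  joint[1] = (0.0000, 0.0000) + 2 * (-0.9063, 0.4226) = (0.0000 + -1.8126, 0.0000 + 0.8452) = (-1.8126, 0.8452)
link 1: phi[1] = 155 + -65 = 90 deg
  cos(90 deg) = 0.0000, sin(90 deg) = 1.0000
  joint[2] = (-1.8126, 0.8452) + 1.2 * (0.0000, 1.0000) = (-1.8126 + 0.0000, 0.8452 + 1.2000) = (-1.8126, 2.0452)
End effector: (-1.8126, 2.0452)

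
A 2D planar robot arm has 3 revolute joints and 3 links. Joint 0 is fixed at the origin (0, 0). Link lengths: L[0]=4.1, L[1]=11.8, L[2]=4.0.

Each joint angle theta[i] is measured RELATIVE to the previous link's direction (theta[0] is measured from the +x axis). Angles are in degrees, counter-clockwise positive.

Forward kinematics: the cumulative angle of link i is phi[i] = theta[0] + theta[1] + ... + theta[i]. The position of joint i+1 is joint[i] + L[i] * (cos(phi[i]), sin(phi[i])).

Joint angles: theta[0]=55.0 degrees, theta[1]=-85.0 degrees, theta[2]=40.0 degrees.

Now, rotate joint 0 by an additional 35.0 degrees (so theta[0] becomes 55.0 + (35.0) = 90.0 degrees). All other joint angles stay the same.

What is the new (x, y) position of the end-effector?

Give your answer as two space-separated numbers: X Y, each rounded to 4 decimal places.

Answer: 14.5835 7.9569

Derivation:
joint[0] = (0.0000, 0.0000)  (base)
link 0: phi[0] = 90 = 90 deg
  cos(90 deg) = 0.0000, sin(90 deg) = 1.0000
  joint[1] = (0.0000, 0.0000) + 4.1 * (0.0000, 1.0000) = (0.0000 + 0.0000, 0.0000 + 4.1000) = (0.0000, 4.1000)
link 1: phi[1] = 90 + -85 = 5 deg
  cos(5 deg) = 0.9962, sin(5 deg) = 0.0872
  joint[2] = (0.0000, 4.1000) + 11.8 * (0.9962, 0.0872) = (0.0000 + 11.7551, 4.1000 + 1.0284) = (11.7551, 5.1284)
link 2: phi[2] = 90 + -85 + 40 = 45 deg
  cos(45 deg) = 0.7071, sin(45 deg) = 0.7071
  joint[3] = (11.7551, 5.1284) + 4 * (0.7071, 0.7071) = (11.7551 + 2.8284, 5.1284 + 2.8284) = (14.5835, 7.9569)
End effector: (14.5835, 7.9569)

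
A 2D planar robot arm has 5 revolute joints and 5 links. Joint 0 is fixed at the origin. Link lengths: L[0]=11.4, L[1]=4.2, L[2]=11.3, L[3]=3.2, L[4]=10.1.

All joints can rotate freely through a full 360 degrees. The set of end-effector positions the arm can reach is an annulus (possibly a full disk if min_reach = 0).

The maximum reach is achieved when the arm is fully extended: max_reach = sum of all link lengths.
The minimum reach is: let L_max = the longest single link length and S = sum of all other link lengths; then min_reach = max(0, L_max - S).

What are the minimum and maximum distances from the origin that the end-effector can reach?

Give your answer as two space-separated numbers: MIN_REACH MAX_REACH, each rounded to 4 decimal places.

Link lengths: [11.4, 4.2, 11.3, 3.2, 10.1]
max_reach = 11.4 + 4.2 + 11.3 + 3.2 + 10.1 = 40.2
L_max = max([11.4, 4.2, 11.3, 3.2, 10.1]) = 11.4
S (sum of others) = 40.2 - 11.4 = 28.8
min_reach = max(0, 11.4 - 28.8) = max(0, -17.4) = 0

Answer: 0.0000 40.2000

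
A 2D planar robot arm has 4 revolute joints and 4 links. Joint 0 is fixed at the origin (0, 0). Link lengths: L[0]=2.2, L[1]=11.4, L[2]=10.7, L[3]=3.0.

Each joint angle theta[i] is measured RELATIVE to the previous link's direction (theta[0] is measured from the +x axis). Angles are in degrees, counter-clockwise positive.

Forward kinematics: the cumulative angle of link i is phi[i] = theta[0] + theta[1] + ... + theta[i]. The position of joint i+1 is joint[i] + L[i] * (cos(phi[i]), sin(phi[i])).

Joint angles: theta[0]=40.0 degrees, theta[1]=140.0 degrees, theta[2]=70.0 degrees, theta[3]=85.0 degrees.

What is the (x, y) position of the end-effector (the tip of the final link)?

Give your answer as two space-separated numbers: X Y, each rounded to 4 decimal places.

joint[0] = (0.0000, 0.0000)  (base)
link 0: phi[0] = 40 = 40 deg
  cos(40 deg) = 0.7660, sin(40 deg) = 0.6428
  joint[1] = (0.0000, 0.0000) + 2.2 * (0.7660, 0.6428) = (0.0000 + 1.6853, 0.0000 + 1.4141) = (1.6853, 1.4141)
link 1: phi[1] = 40 + 140 = 180 deg
  cos(180 deg) = -1.0000, sin(180 deg) = 0.0000
  joint[2] = (1.6853, 1.4141) + 11.4 * (-1.0000, 0.0000) = (1.6853 + -11.4000, 1.4141 + 0.0000) = (-9.7147, 1.4141)
link 2: phi[2] = 40 + 140 + 70 = 250 deg
  cos(250 deg) = -0.3420, sin(250 deg) = -0.9397
  joint[3] = (-9.7147, 1.4141) + 10.7 * (-0.3420, -0.9397) = (-9.7147 + -3.6596, 1.4141 + -10.0547) = (-13.3743, -8.6406)
link 3: phi[3] = 40 + 140 + 70 + 85 = 335 deg
  cos(335 deg) = 0.9063, sin(335 deg) = -0.4226
  joint[4] = (-13.3743, -8.6406) + 3 * (0.9063, -0.4226) = (-13.3743 + 2.7189, -8.6406 + -1.2679) = (-10.6554, -9.9084)
End effector: (-10.6554, -9.9084)

Answer: -10.6554 -9.9084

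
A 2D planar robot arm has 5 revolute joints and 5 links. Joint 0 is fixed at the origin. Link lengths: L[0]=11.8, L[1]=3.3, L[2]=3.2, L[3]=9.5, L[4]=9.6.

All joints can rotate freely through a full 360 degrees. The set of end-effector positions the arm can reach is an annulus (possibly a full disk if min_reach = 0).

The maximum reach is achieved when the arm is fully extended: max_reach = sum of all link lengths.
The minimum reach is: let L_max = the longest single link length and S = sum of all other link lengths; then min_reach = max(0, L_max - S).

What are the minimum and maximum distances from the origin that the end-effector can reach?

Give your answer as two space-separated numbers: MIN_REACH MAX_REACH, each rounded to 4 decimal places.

Answer: 0.0000 37.4000

Derivation:
Link lengths: [11.8, 3.3, 3.2, 9.5, 9.6]
max_reach = 11.8 + 3.3 + 3.2 + 9.5 + 9.6 = 37.4
L_max = max([11.8, 3.3, 3.2, 9.5, 9.6]) = 11.8
S (sum of others) = 37.4 - 11.8 = 25.6
min_reach = max(0, 11.8 - 25.6) = max(0, -13.8) = 0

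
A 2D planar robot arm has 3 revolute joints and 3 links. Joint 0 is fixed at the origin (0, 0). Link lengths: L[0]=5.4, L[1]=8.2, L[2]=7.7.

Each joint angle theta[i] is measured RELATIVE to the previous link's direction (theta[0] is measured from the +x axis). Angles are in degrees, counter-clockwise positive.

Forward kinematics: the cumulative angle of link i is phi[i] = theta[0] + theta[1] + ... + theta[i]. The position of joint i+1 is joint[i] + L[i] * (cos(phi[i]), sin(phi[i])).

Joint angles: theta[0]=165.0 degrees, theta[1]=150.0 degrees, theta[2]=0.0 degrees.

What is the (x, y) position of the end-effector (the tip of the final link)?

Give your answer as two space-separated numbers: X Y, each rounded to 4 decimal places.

joint[0] = (0.0000, 0.0000)  (base)
link 0: phi[0] = 165 = 165 deg
  cos(165 deg) = -0.9659, sin(165 deg) = 0.2588
  joint[1] = (0.0000, 0.0000) + 5.4 * (-0.9659, 0.2588) = (0.0000 + -5.2160, 0.0000 + 1.3976) = (-5.2160, 1.3976)
link 1: phi[1] = 165 + 150 = 315 deg
  cos(315 deg) = 0.7071, sin(315 deg) = -0.7071
  joint[2] = (-5.2160, 1.3976) + 8.2 * (0.7071, -0.7071) = (-5.2160 + 5.7983, 1.3976 + -5.7983) = (0.5823, -4.4007)
link 2: phi[2] = 165 + 150 + 0 = 315 deg
  cos(315 deg) = 0.7071, sin(315 deg) = -0.7071
  joint[3] = (0.5823, -4.4007) + 7.7 * (0.7071, -0.7071) = (0.5823 + 5.4447, -4.4007 + -5.4447) = (6.0270, -9.8454)
End effector: (6.0270, -9.8454)

Answer: 6.0270 -9.8454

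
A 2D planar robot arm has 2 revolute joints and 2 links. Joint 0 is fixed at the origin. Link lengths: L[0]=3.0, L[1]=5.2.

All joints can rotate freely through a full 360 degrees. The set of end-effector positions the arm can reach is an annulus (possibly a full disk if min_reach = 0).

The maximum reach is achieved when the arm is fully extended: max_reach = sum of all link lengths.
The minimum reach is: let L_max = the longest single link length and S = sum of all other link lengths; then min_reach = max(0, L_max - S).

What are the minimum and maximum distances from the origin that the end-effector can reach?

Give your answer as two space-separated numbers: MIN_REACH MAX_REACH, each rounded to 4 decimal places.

Link lengths: [3.0, 5.2]
max_reach = 3 + 5.2 = 8.2
L_max = max([3.0, 5.2]) = 5.2
S (sum of others) = 8.2 - 5.2 = 3
min_reach = max(0, 5.2 - 3) = max(0, 2.2) = 2.2

Answer: 2.2000 8.2000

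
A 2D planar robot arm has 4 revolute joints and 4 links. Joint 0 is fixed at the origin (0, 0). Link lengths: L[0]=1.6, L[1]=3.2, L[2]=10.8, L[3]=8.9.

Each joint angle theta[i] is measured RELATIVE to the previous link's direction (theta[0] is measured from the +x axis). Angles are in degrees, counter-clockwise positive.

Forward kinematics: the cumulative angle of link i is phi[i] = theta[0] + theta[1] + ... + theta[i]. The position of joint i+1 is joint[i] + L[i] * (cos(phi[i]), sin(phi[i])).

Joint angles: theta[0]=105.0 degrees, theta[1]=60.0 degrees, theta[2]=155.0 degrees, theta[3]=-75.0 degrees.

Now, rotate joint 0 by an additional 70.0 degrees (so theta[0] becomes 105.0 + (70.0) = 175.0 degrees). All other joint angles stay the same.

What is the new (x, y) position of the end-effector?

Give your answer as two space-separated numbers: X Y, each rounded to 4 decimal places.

Answer: 12.2170 -3.3751

Derivation:
joint[0] = (0.0000, 0.0000)  (base)
link 0: phi[0] = 175 = 175 deg
  cos(175 deg) = -0.9962, sin(175 deg) = 0.0872
  joint[1] = (0.0000, 0.0000) + 1.6 * (-0.9962, 0.0872) = (0.0000 + -1.5939, 0.0000 + 0.1394) = (-1.5939, 0.1394)
link 1: phi[1] = 175 + 60 = 235 deg
  cos(235 deg) = -0.5736, sin(235 deg) = -0.8192
  joint[2] = (-1.5939, 0.1394) + 3.2 * (-0.5736, -0.8192) = (-1.5939 + -1.8354, 0.1394 + -2.6213) = (-3.4294, -2.4818)
link 2: phi[2] = 175 + 60 + 155 = 390 deg
  cos(390 deg) = 0.8660, sin(390 deg) = 0.5000
  joint[3] = (-3.4294, -2.4818) + 10.8 * (0.8660, 0.5000) = (-3.4294 + 9.3531, -2.4818 + 5.4000) = (5.9237, 2.9182)
link 3: phi[3] = 175 + 60 + 155 + -75 = 315 deg
  cos(315 deg) = 0.7071, sin(315 deg) = -0.7071
  joint[4] = (5.9237, 2.9182) + 8.9 * (0.7071, -0.7071) = (5.9237 + 6.2933, 2.9182 + -6.2933) = (12.2170, -3.3751)
End effector: (12.2170, -3.3751)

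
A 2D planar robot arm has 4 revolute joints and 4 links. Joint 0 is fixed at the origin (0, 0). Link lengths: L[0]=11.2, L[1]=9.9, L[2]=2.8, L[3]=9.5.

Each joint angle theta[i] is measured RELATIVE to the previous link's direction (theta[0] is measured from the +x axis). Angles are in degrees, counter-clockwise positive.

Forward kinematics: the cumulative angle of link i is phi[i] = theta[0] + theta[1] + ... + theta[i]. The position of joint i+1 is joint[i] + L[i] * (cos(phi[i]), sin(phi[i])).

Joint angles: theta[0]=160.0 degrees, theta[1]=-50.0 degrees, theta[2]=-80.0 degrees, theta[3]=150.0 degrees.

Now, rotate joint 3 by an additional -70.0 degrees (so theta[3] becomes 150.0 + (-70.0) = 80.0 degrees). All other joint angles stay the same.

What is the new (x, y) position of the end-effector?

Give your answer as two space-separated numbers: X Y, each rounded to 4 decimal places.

joint[0] = (0.0000, 0.0000)  (base)
link 0: phi[0] = 160 = 160 deg
  cos(160 deg) = -0.9397, sin(160 deg) = 0.3420
  joint[1] = (0.0000, 0.0000) + 11.2 * (-0.9397, 0.3420) = (0.0000 + -10.5246, 0.0000 + 3.8306) = (-10.5246, 3.8306)
link 1: phi[1] = 160 + -50 = 110 deg
  cos(110 deg) = -0.3420, sin(110 deg) = 0.9397
  joint[2] = (-10.5246, 3.8306) + 9.9 * (-0.3420, 0.9397) = (-10.5246 + -3.3860, 3.8306 + 9.3030) = (-13.9106, 13.1336)
link 2: phi[2] = 160 + -50 + -80 = 30 deg
  cos(30 deg) = 0.8660, sin(30 deg) = 0.5000
  joint[3] = (-13.9106, 13.1336) + 2.8 * (0.8660, 0.5000) = (-13.9106 + 2.4249, 13.1336 + 1.4000) = (-11.4857, 14.5336)
link 3: phi[3] = 160 + -50 + -80 + 80 = 110 deg
  cos(110 deg) = -0.3420, sin(110 deg) = 0.9397
  joint[4] = (-11.4857, 14.5336) + 9.5 * (-0.3420, 0.9397) = (-11.4857 + -3.2492, 14.5336 + 8.9271) = (-14.7349, 23.4607)
End effector: (-14.7349, 23.4607)

Answer: -14.7349 23.4607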